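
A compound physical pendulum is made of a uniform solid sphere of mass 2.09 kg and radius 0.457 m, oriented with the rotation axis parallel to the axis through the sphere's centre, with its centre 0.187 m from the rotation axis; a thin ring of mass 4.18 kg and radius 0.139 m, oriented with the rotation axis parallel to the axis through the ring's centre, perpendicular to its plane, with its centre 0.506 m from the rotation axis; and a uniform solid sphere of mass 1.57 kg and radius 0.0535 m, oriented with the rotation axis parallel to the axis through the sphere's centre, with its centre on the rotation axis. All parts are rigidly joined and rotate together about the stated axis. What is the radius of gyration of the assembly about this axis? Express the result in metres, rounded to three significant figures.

Solid sphere: I_cm = (2/5)MR² = (2/5)(2.09)(0.457)² = 0.1746 kg m²; centre at d = 0.187 m, so the parallel axis theorem gives I = 0.1746 + (2.09)(0.187)² = 0.24768 kg m².
Thin ring: I_cm = MR² = (4.18)(0.139)² = 0.080762 kg m²; centre at d = 0.506 m, so the parallel axis theorem gives I = 0.080762 + (4.18)(0.506)² = 1.151 kg m².
Solid sphere: I_cm = (2/5)MR² = (2/5)(1.57)(0.0535)² = 0.0017975 kg m²; axis through the centre, so I = 0.0017975 kg m².
Total I = 1.4005 kg m²; total mass M = 7.84 kg.
k = √(I/M) = √(1.4005/7.84) = 0.42265 m.

0.423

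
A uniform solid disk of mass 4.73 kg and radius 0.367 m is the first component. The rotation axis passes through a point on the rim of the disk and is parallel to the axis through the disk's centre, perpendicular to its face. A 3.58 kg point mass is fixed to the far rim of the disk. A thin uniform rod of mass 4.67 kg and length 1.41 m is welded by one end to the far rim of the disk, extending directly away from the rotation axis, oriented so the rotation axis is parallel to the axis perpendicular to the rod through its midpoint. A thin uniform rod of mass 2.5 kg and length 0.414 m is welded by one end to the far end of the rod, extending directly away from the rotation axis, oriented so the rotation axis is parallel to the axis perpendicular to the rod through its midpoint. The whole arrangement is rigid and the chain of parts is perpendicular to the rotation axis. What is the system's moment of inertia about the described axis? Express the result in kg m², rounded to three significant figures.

27.2

Solid disk: I_cm = (1/2)MR² = (1/2)(4.73)(0.367)² = 0.31854 kg m²; centre at d = 0.367 m, so I = I_cm + Md² gives I = 0.31854 + (4.73)(0.367)² = 0.95562 kg m².
Point mass: I_cm = 0; centre at d = 0.367 + 0.367 = 0.734 m, so I = I_cm + Md² gives I = 0 + (3.58)(0.734)² = 1.9287 kg m².
Thin rod: I_cm = (1/12)ML² = (1/12)(4.67)(1.41)² = 0.7737 kg m²; centre at d = 0.367 + 0.367 + 0.705 = 1.439 m, so I = I_cm + Md² gives I = 0.7737 + (4.67)(1.439)² = 10.444 kg m².
Thin rod: I_cm = (1/12)ML² = (1/12)(2.5)(0.414)² = 0.035707 kg m²; centre at d = 0.367 + 0.367 + 0.705 + 0.705 + 0.207 = 2.351 m, so I = I_cm + Md² gives I = 0.035707 + (2.5)(2.351)² = 13.854 kg m².
Total I = 0.95562 + 1.9287 + 10.444 + 13.854 = 27.182 kg m².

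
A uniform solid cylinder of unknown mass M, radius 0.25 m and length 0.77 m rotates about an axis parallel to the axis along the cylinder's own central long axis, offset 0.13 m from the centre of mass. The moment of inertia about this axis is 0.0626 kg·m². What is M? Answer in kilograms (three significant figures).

1.30

I = I_cm + Md² = (1/2)MR² + Md² = M·[0.5·(0.25)² + (0.13)²] = M·0.04815.
So M = 0.0626 / 0.04815 = 1.3001 kg.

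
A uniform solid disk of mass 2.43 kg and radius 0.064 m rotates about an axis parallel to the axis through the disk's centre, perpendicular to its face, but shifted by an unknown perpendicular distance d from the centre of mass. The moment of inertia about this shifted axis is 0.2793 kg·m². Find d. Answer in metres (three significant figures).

0.336

About the centre-of-mass axis, I_cm = (1/2)MR² = (1/2)(2.43)(0.064)² = 0.0049766 kg·m².
Parallel axis theorem: I = I_cm + Md², so Md² = 0.2793 − 0.0049766 = 0.27432 kg·m².
d = √(0.27432 / 2.43) = 0.33599 m.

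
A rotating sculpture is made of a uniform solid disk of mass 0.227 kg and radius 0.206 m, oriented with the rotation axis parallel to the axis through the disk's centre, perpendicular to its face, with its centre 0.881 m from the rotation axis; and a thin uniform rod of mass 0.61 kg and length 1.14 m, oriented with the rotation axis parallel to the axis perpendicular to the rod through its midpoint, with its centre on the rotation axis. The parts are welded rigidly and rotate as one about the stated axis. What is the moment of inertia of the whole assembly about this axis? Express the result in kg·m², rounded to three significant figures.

0.247

Solid disk: I_cm = (1/2)MR² = (1/2)(0.227)(0.206)² = 0.0048165 kg·m²; centre at d = 0.881 m, so I = I_cm + Md² gives I = 0.0048165 + (0.227)(0.881)² = 0.18101 kg·m².
Thin rod: I_cm = (1/12)ML² = (1/12)(0.61)(1.14)² = 0.066063 kg·m²; axis through the centre, so I = 0.066063 kg·m².
Total I = 0.18101 + 0.066063 = 0.24707 kg·m².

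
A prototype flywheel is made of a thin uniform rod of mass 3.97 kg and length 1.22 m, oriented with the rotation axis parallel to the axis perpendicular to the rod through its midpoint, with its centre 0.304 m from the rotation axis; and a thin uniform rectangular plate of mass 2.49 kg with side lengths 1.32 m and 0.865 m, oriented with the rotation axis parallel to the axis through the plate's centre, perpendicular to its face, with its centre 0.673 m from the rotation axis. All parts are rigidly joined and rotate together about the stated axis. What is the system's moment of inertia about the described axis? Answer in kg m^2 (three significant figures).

2.50

Thin rod: I_cm = (1/12)ML² = (1/12)(3.97)(1.22)² = 0.49241 kg m^2; centre at d = 0.304 m, so I = I_cm + Md² gives I = 0.49241 + (3.97)(0.304)² = 0.8593 kg m^2.
Rectangular plate: I_cm = (1/12)M(a²+b²) = (1/12)(2.49)[(1.32)² + (0.865)²] = 0.5168 kg m^2; centre at d = 0.673 m, so I = I_cm + Md² gives I = 0.5168 + (2.49)(0.673)² = 1.6446 kg m^2.
Total I = 0.8593 + 1.6446 = 2.5039 kg m^2.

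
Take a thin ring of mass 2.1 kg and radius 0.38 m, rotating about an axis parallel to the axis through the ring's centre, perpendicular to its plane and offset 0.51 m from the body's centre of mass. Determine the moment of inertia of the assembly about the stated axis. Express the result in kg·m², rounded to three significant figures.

0.849

I_cm = MR² = (2.1)(0.38)² = 0.30324 kg·m²; centre at d = 0.51 m, so the parallel axis theorem gives I = 0.30324 + (2.1)(0.51)² = 0.84945 kg·m².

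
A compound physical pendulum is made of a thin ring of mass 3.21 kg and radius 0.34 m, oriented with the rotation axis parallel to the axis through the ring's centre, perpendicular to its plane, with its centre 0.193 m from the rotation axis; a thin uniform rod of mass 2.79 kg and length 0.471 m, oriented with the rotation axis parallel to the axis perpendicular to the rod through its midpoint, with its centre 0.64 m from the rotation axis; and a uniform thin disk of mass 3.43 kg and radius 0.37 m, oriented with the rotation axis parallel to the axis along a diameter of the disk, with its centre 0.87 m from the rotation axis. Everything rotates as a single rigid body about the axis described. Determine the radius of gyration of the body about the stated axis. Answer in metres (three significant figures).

Thin ring: I_cm = MR² = (3.21)(0.34)² = 0.37108 kg·m²; centre at d = 0.193 m, so the parallel axis theorem gives I = 0.37108 + (3.21)(0.193)² = 0.49065 kg·m².
Thin rod: I_cm = (1/12)ML² = (1/12)(2.79)(0.471)² = 0.051578 kg·m²; centre at d = 0.64 m, so the parallel axis theorem gives I = 0.051578 + (2.79)(0.64)² = 1.1944 kg·m².
Thin disk: I_cm = (1/4)MR² = (1/4)(3.43)(0.37)² = 0.11739 kg·m²; centre at d = 0.87 m, so the parallel axis theorem gives I = 0.11739 + (3.43)(0.87)² = 2.7136 kg·m².
Total I = 4.3986 kg·m²; total mass M = 9.43 kg.
k = √(I/M) = √(4.3986/9.43) = 0.68297 m.

0.683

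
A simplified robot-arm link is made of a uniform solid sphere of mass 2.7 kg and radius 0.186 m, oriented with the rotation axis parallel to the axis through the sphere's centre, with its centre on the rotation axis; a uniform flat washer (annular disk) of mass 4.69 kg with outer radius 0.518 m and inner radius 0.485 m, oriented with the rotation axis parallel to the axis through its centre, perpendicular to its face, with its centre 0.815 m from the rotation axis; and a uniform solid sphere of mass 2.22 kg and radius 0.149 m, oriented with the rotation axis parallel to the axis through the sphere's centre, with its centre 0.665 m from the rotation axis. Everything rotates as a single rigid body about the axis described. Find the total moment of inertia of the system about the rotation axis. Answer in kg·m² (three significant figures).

5.33

Solid sphere: I_cm = (2/5)MR² = (2/5)(2.7)(0.186)² = 0.037364 kg·m²; axis through the centre, so I = 0.037364 kg·m².
Annular disk: I_cm = (1/2)M(R²+r²) = (1/2)(4.69)[(0.518)² + (0.485)²] = 1.1808 kg·m²; centre at d = 0.815 m, so the parallel axis theorem gives I = 1.1808 + (4.69)(0.815)² = 4.296 kg·m².
Solid sphere: I_cm = (2/5)MR² = (2/5)(2.22)(0.149)² = 0.019714 kg·m²; centre at d = 0.665 m, so the parallel axis theorem gives I = 0.019714 + (2.22)(0.665)² = 1.0015 kg·m².
Total I = 0.037364 + 4.296 + 1.0015 = 5.3349 kg·m².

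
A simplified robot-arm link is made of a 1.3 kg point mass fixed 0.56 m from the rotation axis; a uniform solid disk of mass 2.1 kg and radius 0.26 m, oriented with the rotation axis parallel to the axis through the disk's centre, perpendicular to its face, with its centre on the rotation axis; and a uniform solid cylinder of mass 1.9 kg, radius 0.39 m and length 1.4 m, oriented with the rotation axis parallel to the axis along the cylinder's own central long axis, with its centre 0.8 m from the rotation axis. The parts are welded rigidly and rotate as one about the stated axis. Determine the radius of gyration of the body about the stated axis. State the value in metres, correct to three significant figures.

0.589

Point mass: I_cm = 0; centre at d = 0.56 m, so the parallel axis theorem gives I = 0 + (1.3)(0.56)² = 0.40768 kg m².
Solid disk: I_cm = (1/2)MR² = (1/2)(2.1)(0.26)² = 0.07098 kg m²; axis through the centre, so I = 0.07098 kg m².
Solid cylinder: I_cm = (1/2)MR² = (1/2)(1.9)(0.39)² = 0.1445 kg m²; centre at d = 0.8 m, so the parallel axis theorem gives I = 0.1445 + (1.9)(0.8)² = 1.3605 kg m².
Total I = 1.8392 kg m²; total mass M = 5.3 kg.
k = √(I/M) = √(1.8392/5.3) = 0.58908 m.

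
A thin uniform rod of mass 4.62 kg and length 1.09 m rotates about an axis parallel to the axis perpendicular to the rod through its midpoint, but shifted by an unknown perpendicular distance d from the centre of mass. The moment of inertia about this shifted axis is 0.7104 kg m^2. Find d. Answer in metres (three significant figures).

0.234

About the centre-of-mass axis, I_cm = (1/12)ML² = (1/12)(4.62)(1.09)² = 0.45742 kg m^2.
Parallel axis theorem: I = I_cm + Md², so Md² = 0.7104 − 0.45742 = 0.25298 kg m^2.
d = √(0.25298 / 4.62) = 0.234 m.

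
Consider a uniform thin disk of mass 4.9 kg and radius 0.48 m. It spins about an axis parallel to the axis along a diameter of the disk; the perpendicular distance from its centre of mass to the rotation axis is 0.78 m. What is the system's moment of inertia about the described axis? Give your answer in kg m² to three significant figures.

I_cm = (1/4)MR² = (1/4)(4.9)(0.48)² = 0.28224 kg m²; centre at d = 0.78 m, so the parallel axis theorem gives I = 0.28224 + (4.9)(0.78)² = 3.2634 kg m².

3.26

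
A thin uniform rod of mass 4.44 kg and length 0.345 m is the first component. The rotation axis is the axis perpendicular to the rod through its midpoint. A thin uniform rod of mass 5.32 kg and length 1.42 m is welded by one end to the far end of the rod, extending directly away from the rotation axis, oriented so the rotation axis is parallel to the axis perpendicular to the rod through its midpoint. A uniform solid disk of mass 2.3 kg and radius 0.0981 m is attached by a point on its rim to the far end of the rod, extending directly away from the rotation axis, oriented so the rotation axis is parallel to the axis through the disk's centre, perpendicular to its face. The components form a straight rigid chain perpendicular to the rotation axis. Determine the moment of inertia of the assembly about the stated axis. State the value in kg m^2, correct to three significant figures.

Thin rod: I_cm = (1/12)ML² = (1/12)(4.44)(0.345)² = 0.044039 kg m^2; axis through the centre, so I = 0.044039 kg m^2.
Thin rod: I_cm = (1/12)ML² = (1/12)(5.32)(1.42)² = 0.89394 kg m^2; centre at d = 0.1725 + 0.71 = 0.8825 m, so the parallel axis theorem gives I = 0.89394 + (5.32)(0.8825)² = 5.0372 kg m^2.
Solid disk: I_cm = (1/2)MR² = (1/2)(2.3)(0.0981)² = 0.011067 kg m^2; centre at d = 0.1725 + 0.71 + 0.71 + 0.0981 = 1.6906 m, so the parallel axis theorem gives I = 0.011067 + (2.3)(1.6906)² = 6.5848 kg m^2.
Total I = 0.044039 + 5.0372 + 6.5848 = 11.666 kg m^2.

11.7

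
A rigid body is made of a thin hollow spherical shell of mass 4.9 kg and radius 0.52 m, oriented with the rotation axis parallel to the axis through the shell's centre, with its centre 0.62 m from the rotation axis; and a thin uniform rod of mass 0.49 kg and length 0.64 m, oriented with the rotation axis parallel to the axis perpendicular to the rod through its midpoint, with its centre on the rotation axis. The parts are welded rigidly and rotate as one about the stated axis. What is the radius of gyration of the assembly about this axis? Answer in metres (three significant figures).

0.719

Spherical shell: I_cm = (2/3)MR² = (2/3)(4.9)(0.52)² = 0.88331 kg m²; centre at d = 0.62 m, so the parallel axis theorem gives I = 0.88331 + (4.9)(0.62)² = 2.7669 kg m².
Thin rod: I_cm = (1/12)ML² = (1/12)(0.49)(0.64)² = 0.016725 kg m²; axis through the centre, so I = 0.016725 kg m².
Total I = 2.7836 kg m²; total mass M = 5.39 kg.
k = √(I/M) = √(2.7836/5.39) = 0.71864 m.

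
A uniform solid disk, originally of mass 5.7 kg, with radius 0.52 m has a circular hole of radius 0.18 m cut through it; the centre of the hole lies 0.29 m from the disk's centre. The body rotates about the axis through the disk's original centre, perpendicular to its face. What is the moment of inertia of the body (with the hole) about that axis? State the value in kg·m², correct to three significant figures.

0.702

Unpierced body about its centre: I₀ = (1/2)MR² = (1/2)(5.7)(0.52)² = 0.77064 kg·m².
The removed disk has mass m = M·(r/R)² = (5.7)(0.18/0.52)² = 0.68299 kg (same uniform areal density).
Its moment of inertia about the rotation axis (parallel-axis theorem): I_hole = (1/2)mr² + md² = (1/2)(0.68299)(0.18)² + (0.68299)(0.29)² = 0.068504 kg·m².
Treating the hole as negative mass, I = I₀ − I_hole = 0.77064 − 0.068504 = 0.70214 kg·m².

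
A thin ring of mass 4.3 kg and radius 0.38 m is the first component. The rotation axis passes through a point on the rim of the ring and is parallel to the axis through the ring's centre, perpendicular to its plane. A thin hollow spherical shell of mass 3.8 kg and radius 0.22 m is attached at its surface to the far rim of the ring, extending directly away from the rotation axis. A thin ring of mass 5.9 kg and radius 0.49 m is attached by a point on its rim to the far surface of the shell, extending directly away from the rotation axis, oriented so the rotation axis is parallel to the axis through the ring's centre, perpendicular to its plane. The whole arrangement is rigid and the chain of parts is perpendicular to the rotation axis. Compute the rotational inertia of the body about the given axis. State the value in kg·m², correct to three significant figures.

23.3

Thin ring: I_cm = MR² = (4.3)(0.38)² = 0.62092 kg·m²; centre at d = 0.38 m, so I = I_cm + Md² gives I = 0.62092 + (4.3)(0.38)² = 1.2418 kg·m².
Spherical shell: I_cm = (2/3)MR² = (2/3)(3.8)(0.22)² = 0.12261 kg·m²; centre at d = 0.38 + 0.38 + 0.22 = 0.98 m, so I = I_cm + Md² gives I = 0.12261 + (3.8)(0.98)² = 3.7721 kg·m².
Thin ring: I_cm = MR² = (5.9)(0.49)² = 1.4166 kg·m²; centre at d = 0.38 + 0.38 + 0.22 + 0.22 + 0.49 = 1.69 m, so I = I_cm + Md² gives I = 1.4166 + (5.9)(1.69)² = 18.268 kg·m².
Total I = 1.2418 + 3.7721 + 18.268 = 23.282 kg·m².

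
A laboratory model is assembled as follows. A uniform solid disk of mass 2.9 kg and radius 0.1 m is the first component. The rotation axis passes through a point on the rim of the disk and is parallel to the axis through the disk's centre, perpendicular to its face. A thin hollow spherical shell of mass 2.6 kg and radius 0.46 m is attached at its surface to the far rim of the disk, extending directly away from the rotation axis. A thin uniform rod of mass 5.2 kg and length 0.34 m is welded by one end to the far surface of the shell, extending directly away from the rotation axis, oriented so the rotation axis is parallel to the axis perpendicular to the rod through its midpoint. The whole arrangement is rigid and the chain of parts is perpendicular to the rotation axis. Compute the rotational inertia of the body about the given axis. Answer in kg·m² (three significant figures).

Solid disk: I_cm = (1/2)MR² = (1/2)(2.9)(0.1)² = 0.0145 kg·m²; centre at d = 0.1 m, so the parallel axis theorem gives I = 0.0145 + (2.9)(0.1)² = 0.0435 kg·m².
Spherical shell: I_cm = (2/3)MR² = (2/3)(2.6)(0.46)² = 0.36677 kg·m²; centre at d = 0.1 + 0.1 + 0.46 = 0.66 m, so the parallel axis theorem gives I = 0.36677 + (2.6)(0.66)² = 1.4993 kg·m².
Thin rod: I_cm = (1/12)ML² = (1/12)(5.2)(0.34)² = 0.050093 kg·m²; centre at d = 0.1 + 0.1 + 0.46 + 0.46 + 0.17 = 1.29 m, so the parallel axis theorem gives I = 0.050093 + (5.2)(1.29)² = 8.7034 kg·m².
Total I = 0.0435 + 1.4993 + 8.7034 = 10.246 kg·m².

10.2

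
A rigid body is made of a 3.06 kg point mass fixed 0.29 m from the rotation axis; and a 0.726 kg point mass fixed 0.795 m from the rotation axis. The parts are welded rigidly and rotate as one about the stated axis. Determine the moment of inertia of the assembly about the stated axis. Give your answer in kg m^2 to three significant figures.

Point mass: I_cm = 0; centre at d = 0.29 m, so the parallel axis theorem gives I = 0 + (3.06)(0.29)² = 0.25735 kg m^2.
Point mass: I_cm = 0; centre at d = 0.795 m, so the parallel axis theorem gives I = 0 + (0.726)(0.795)² = 0.45885 kg m^2.
Total I = 0.25735 + 0.45885 = 0.7162 kg m^2.

0.716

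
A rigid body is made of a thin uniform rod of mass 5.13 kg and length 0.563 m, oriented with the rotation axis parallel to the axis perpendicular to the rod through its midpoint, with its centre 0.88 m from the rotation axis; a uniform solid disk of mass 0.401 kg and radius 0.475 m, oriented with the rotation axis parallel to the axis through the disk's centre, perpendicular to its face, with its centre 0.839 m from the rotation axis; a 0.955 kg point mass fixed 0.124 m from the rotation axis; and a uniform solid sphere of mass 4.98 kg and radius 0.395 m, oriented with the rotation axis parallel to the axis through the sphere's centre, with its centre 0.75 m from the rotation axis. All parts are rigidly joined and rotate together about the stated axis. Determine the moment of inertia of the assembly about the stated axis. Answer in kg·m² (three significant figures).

Thin rod: I_cm = (1/12)ML² = (1/12)(5.13)(0.563)² = 0.1355 kg·m²; centre at d = 0.88 m, so the parallel axis theorem gives I = 0.1355 + (5.13)(0.88)² = 4.1082 kg·m².
Solid disk: I_cm = (1/2)MR² = (1/2)(0.401)(0.475)² = 0.045238 kg·m²; centre at d = 0.839 m, so the parallel axis theorem gives I = 0.045238 + (0.401)(0.839)² = 0.32751 kg·m².
Point mass: I_cm = 0; centre at d = 0.124 m, so the parallel axis theorem gives I = 0 + (0.955)(0.124)² = 0.014684 kg·m².
Solid sphere: I_cm = (2/5)MR² = (2/5)(4.98)(0.395)² = 0.3108 kg·m²; centre at d = 0.75 m, so the parallel axis theorem gives I = 0.3108 + (4.98)(0.75)² = 3.1121 kg·m².
Total I = 4.1082 + 0.32751 + 0.014684 + 3.1121 = 7.5624 kg·m².

7.56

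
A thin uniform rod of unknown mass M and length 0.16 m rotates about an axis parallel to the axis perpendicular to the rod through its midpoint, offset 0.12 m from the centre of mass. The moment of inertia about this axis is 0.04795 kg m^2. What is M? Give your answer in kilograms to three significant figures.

I = I_cm + Md² = (1/12)ML² + Md² = M·[0.0833333·(0.16)² + (0.12)²] = M·0.016533.
So M = 0.04795 / 0.016533 = 2.9002 kg.

2.90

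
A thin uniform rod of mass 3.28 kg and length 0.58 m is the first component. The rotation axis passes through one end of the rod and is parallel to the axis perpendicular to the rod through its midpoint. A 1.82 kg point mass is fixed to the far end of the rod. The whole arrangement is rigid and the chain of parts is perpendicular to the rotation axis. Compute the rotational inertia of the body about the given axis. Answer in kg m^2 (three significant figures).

Thin rod: I_cm = (1/12)ML² = (1/12)(3.28)(0.58)² = 0.091949 kg m^2; centre at d = 0.29 m, so the parallel axis theorem gives I = 0.091949 + (3.28)(0.29)² = 0.3678 kg m^2.
Point mass: I_cm = 0; centre at d = 0.29 + 0.29 = 0.58 m, so the parallel axis theorem gives I = 0 + (1.82)(0.58)² = 0.61225 kg m^2.
Total I = 0.3678 + 0.61225 = 0.98005 kg m^2.

0.980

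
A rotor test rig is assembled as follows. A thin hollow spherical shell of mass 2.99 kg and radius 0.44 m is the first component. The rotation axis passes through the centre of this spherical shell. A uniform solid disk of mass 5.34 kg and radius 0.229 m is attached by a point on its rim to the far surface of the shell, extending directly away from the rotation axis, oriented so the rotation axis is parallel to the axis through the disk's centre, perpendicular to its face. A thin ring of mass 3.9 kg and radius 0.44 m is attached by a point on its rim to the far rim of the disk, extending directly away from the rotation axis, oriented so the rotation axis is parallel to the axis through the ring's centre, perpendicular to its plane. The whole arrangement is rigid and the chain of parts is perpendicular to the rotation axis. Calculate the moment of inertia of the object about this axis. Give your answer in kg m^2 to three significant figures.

10.7

Spherical shell: I_cm = (2/3)MR² = (2/3)(2.99)(0.44)² = 0.38591 kg m^2; axis through the centre, so I = 0.38591 kg m^2.
Solid disk: I_cm = (1/2)MR² = (1/2)(5.34)(0.229)² = 0.14002 kg m^2; centre at d = 0.44 + 0.229 = 0.669 m, so the parallel axis theorem gives I = 0.14002 + (5.34)(0.669)² = 2.53 kg m^2.
Thin ring: I_cm = MR² = (3.9)(0.44)² = 0.75504 kg m^2; centre at d = 0.44 + 0.229 + 0.229 + 0.44 = 1.338 m, so the parallel axis theorem gives I = 0.75504 + (3.9)(1.338)² = 7.737 kg m^2.
Total I = 0.38591 + 2.53 + 7.737 = 10.653 kg m^2.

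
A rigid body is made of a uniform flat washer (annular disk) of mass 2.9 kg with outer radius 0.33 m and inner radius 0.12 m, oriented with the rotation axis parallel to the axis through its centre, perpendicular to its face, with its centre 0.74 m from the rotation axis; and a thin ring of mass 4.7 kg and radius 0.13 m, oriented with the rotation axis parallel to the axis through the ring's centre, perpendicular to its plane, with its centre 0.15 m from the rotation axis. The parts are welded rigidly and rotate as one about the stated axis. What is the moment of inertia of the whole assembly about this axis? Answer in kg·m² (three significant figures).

1.95

Annular disk: I_cm = (1/2)M(R²+r²) = (1/2)(2.9)[(0.33)² + (0.12)²] = 0.17878 kg·m²; centre at d = 0.74 m, so the parallel axis theorem gives I = 0.17878 + (2.9)(0.74)² = 1.7668 kg·m².
Thin ring: I_cm = MR² = (4.7)(0.13)² = 0.07943 kg·m²; centre at d = 0.15 m, so the parallel axis theorem gives I = 0.07943 + (4.7)(0.15)² = 0.18518 kg·m².
Total I = 1.7668 + 0.18518 = 1.952 kg·m².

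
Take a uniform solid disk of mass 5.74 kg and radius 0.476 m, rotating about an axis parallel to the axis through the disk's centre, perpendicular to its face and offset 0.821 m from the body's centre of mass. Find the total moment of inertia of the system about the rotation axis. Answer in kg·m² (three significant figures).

I_cm = (1/2)MR² = (1/2)(5.74)(0.476)² = 0.65027 kg·m²; centre at d = 0.821 m, so I = I_cm + Md² gives I = 0.65027 + (5.74)(0.821)² = 4.5193 kg·m².

4.52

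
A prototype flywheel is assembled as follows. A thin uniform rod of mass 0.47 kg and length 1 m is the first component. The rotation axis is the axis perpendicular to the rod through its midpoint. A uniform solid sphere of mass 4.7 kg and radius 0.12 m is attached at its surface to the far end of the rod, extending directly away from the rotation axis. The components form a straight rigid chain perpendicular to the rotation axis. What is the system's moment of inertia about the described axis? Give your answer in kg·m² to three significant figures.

Thin rod: I_cm = (1/12)ML² = (1/12)(0.47)(1)² = 0.039167 kg·m²; axis through the centre, so I = 0.039167 kg·m².
Solid sphere: I_cm = (2/5)MR² = (2/5)(4.7)(0.12)² = 0.027072 kg·m²; centre at d = 0.5 + 0.12 = 0.62 m, so the parallel axis theorem gives I = 0.027072 + (4.7)(0.62)² = 1.8338 kg·m².
Total I = 0.039167 + 1.8338 = 1.8729 kg·m².

1.87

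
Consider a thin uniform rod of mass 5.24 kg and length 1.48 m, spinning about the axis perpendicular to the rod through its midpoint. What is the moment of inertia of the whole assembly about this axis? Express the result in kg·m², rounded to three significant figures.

I_cm = (1/12)ML² = (1/12)(5.24)(1.48)² = 0.95647 kg·m²; axis through the centre, so I = 0.95647 kg·m².

0.956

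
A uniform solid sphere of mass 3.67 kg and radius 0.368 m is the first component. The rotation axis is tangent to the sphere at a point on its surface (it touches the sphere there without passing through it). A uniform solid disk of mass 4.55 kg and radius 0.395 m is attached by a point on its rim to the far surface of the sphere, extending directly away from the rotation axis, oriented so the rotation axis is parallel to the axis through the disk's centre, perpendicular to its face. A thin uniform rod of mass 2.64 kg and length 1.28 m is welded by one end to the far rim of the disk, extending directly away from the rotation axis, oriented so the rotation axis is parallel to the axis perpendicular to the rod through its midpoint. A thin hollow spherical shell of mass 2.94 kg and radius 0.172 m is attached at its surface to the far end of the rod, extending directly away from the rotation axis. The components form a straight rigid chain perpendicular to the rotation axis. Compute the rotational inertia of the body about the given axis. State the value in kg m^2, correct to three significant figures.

Solid sphere: I_cm = (2/5)MR² = (2/5)(3.67)(0.368)² = 0.1988 kg m^2; centre at d = 0.368 m, so I = I_cm + Md² gives I = 0.1988 + (3.67)(0.368)² = 0.69581 kg m^2.
Solid disk: I_cm = (1/2)MR² = (1/2)(4.55)(0.395)² = 0.35496 kg m^2; centre at d = 0.368 + 0.368 + 0.395 = 1.131 m, so I = I_cm + Md² gives I = 0.35496 + (4.55)(1.131)² = 6.1751 kg m^2.
Thin rod: I_cm = (1/12)ML² = (1/12)(2.64)(1.28)² = 0.36045 kg m^2; centre at d = 0.368 + 0.368 + 0.395 + 0.395 + 0.64 = 2.166 m, so I = I_cm + Md² gives I = 0.36045 + (2.64)(2.166)² = 12.746 kg m^2.
Spherical shell: I_cm = (2/3)MR² = (2/3)(2.94)(0.172)² = 0.057985 kg m^2; centre at d = 0.368 + 0.368 + 0.395 + 0.395 + 0.64 + 0.64 + 0.172 = 2.978 m, so I = I_cm + Md² gives I = 0.057985 + (2.94)(2.978)² = 26.131 kg m^2.
Total I = 0.69581 + 6.1751 + 12.746 + 26.131 = 45.748 kg m^2.

45.7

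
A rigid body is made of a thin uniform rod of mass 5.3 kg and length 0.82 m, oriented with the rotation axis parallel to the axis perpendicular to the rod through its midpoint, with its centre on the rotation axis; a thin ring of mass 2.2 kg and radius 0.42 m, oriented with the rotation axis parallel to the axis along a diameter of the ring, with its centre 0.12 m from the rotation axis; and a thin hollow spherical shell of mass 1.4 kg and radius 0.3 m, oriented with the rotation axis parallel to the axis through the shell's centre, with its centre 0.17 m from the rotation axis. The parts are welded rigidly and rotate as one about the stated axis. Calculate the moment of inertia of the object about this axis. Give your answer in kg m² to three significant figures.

Thin rod: I_cm = (1/12)ML² = (1/12)(5.3)(0.82)² = 0.29698 kg m²; axis through the centre, so I = 0.29698 kg m².
Thin ring: I_cm = (1/2)MR² = (1/2)(2.2)(0.42)² = 0.19404 kg m²; centre at d = 0.12 m, so I = I_cm + Md² gives I = 0.19404 + (2.2)(0.12)² = 0.22572 kg m².
Spherical shell: I_cm = (2/3)MR² = (2/3)(1.4)(0.3)² = 0.084 kg m²; centre at d = 0.17 m, so I = I_cm + Md² gives I = 0.084 + (1.4)(0.17)² = 0.12446 kg m².
Total I = 0.29698 + 0.22572 + 0.12446 = 0.64716 kg m².

0.647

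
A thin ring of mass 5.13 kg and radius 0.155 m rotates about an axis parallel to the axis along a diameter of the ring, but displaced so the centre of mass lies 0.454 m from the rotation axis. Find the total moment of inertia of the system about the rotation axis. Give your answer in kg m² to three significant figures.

1.12

I_cm = (1/2)MR² = (1/2)(5.13)(0.155)² = 0.061624 kg m²; centre at d = 0.454 m, so I = I_cm + Md² gives I = 0.061624 + (5.13)(0.454)² = 1.119 kg m².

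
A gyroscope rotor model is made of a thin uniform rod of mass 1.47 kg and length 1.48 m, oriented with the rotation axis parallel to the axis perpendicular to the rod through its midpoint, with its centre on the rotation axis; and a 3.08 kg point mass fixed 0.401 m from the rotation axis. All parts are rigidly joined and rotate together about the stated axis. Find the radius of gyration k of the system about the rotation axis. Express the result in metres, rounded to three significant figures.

Thin rod: I_cm = (1/12)ML² = (1/12)(1.47)(1.48)² = 0.26832 kg m^2; axis through the centre, so I = 0.26832 kg m^2.
Point mass: I_cm = 0; centre at d = 0.401 m, so I = I_cm + Md² gives I = 0 + (3.08)(0.401)² = 0.49527 kg m^2.
Total I = 0.76359 kg m^2; total mass M = 4.55 kg.
k = √(I/M) = √(0.76359/4.55) = 0.40966 m.

0.410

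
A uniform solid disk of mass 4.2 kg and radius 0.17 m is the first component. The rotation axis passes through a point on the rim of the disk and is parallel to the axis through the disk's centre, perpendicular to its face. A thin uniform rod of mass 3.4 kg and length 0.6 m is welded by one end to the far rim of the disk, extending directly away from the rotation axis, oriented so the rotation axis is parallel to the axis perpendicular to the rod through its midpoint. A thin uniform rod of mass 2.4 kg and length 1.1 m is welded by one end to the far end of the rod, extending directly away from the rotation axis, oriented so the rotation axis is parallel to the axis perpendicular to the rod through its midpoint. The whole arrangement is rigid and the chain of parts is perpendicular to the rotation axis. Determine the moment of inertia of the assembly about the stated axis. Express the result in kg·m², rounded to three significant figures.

Solid disk: I_cm = (1/2)MR² = (1/2)(4.2)(0.17)² = 0.06069 kg·m²; centre at d = 0.17 m, so the parallel axis theorem gives I = 0.06069 + (4.2)(0.17)² = 0.18207 kg·m².
Thin rod: I_cm = (1/12)ML² = (1/12)(3.4)(0.6)² = 0.102 kg·m²; centre at d = 0.17 + 0.17 + 0.3 = 0.64 m, so the parallel axis theorem gives I = 0.102 + (3.4)(0.64)² = 1.4946 kg·m².
Thin rod: I_cm = (1/12)ML² = (1/12)(2.4)(1.1)² = 0.242 kg·m²; centre at d = 0.17 + 0.17 + 0.3 + 0.3 + 0.55 = 1.49 m, so the parallel axis theorem gives I = 0.242 + (2.4)(1.49)² = 5.5702 kg·m².
Total I = 0.18207 + 1.4946 + 5.5702 = 7.247 kg·m².

7.25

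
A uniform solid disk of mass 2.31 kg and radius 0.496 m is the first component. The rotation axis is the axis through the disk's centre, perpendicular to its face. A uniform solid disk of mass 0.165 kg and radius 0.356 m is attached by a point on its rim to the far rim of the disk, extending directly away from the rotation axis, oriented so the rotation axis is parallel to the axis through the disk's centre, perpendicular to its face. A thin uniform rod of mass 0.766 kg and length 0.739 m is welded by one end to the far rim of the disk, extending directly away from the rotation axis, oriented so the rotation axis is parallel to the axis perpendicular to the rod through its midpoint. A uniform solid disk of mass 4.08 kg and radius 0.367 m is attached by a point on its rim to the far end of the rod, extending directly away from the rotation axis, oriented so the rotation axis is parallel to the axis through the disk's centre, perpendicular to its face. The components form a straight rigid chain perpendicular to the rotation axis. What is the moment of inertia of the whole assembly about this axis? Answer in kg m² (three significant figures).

24.5

Solid disk: I_cm = (1/2)MR² = (1/2)(2.31)(0.496)² = 0.28415 kg m²; axis through the centre, so I = 0.28415 kg m².
Solid disk: I_cm = (1/2)MR² = (1/2)(0.165)(0.356)² = 0.010456 kg m²; centre at d = 0.496 + 0.356 = 0.852 m, so the parallel axis theorem gives I = 0.010456 + (0.165)(0.852)² = 0.13023 kg m².
Thin rod: I_cm = (1/12)ML² = (1/12)(0.766)(0.739)² = 0.034861 kg m²; centre at d = 0.496 + 0.356 + 0.356 + 0.3695 = 1.5775 m, so the parallel axis theorem gives I = 0.034861 + (0.766)(1.5775)² = 1.9411 kg m².
Solid disk: I_cm = (1/2)MR² = (1/2)(4.08)(0.367)² = 0.27477 kg m²; centre at d = 0.496 + 0.356 + 0.356 + 0.3695 + 0.3695 + 0.367 = 2.314 m, so the parallel axis theorem gives I = 0.27477 + (4.08)(2.314)² = 22.122 kg m².
Total I = 0.28415 + 0.13023 + 1.9411 + 22.122 = 24.477 kg m².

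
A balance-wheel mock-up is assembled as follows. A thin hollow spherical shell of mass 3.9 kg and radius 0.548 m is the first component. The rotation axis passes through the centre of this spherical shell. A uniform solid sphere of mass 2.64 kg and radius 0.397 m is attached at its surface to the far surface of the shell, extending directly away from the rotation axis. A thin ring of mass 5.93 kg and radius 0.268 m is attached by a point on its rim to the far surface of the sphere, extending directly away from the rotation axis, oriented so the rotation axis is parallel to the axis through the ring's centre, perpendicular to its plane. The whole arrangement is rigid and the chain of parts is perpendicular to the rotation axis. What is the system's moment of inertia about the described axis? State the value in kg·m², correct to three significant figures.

Spherical shell: I_cm = (2/3)MR² = (2/3)(3.9)(0.548)² = 0.78079 kg·m²; axis through the centre, so I = 0.78079 kg·m².
Solid sphere: I_cm = (2/5)MR² = (2/5)(2.64)(0.397)² = 0.16644 kg·m²; centre at d = 0.548 + 0.397 = 0.945 m, so I = I_cm + Md² gives I = 0.16644 + (2.64)(0.945)² = 2.524 kg·m².
Thin ring: I_cm = MR² = (5.93)(0.268)² = 0.42592 kg·m²; centre at d = 0.548 + 0.397 + 0.397 + 0.268 = 1.61 m, so I = I_cm + Md² gives I = 0.42592 + (5.93)(1.61)² = 15.797 kg·m².
Total I = 0.78079 + 2.524 + 15.797 = 19.102 kg·m².

19.1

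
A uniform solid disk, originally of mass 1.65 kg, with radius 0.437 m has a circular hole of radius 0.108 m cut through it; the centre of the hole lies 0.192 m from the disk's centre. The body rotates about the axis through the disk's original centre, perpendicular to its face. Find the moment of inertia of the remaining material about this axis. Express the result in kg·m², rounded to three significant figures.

Unpierced body about its centre: I₀ = (1/2)MR² = (1/2)(1.65)(0.437)² = 0.15755 kg·m².
The removed disk has mass m = M·(r/R)² = (1.65)(0.108/0.437)² = 0.10078 kg (same uniform areal density).
Its moment of inertia about the rotation axis (parallel-axis theorem): I_hole = (1/2)mr² + md² = (1/2)(0.10078)(0.108)² + (0.10078)(0.192)² = 0.0043028 kg·m².
Treating the hole as negative mass, I = I₀ − I_hole = 0.15755 − 0.0043028 = 0.15325 kg·m².

0.153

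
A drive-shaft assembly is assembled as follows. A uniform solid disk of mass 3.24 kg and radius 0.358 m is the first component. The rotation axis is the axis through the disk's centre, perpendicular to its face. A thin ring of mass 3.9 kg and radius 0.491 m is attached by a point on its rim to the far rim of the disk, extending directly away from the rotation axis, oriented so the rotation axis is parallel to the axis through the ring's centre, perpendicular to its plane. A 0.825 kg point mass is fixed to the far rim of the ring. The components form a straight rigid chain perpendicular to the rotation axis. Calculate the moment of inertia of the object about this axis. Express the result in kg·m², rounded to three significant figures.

Solid disk: I_cm = (1/2)MR² = (1/2)(3.24)(0.358)² = 0.20763 kg·m²; axis through the centre, so I = 0.20763 kg·m².
Thin ring: I_cm = MR² = (3.9)(0.491)² = 0.94022 kg·m²; centre at d = 0.358 + 0.491 = 0.849 m, so I = I_cm + Md² gives I = 0.94022 + (3.9)(0.849)² = 3.7513 kg·m².
Point mass: I_cm = 0; centre at d = 0.358 + 0.491 + 0.491 = 1.34 m, so I = I_cm + Md² gives I = 0 + (0.825)(1.34)² = 1.4814 kg·m².
Total I = 0.20763 + 3.7513 + 1.4814 = 5.4403 kg·m².

5.44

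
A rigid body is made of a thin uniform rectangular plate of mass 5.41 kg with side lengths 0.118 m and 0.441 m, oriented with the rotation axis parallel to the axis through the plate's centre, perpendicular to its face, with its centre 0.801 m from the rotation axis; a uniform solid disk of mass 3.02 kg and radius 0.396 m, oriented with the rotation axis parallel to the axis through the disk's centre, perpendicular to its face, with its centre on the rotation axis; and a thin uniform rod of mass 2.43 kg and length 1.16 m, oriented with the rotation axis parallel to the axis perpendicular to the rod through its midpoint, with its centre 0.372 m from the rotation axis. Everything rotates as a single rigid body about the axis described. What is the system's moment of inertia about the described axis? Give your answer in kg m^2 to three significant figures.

Rectangular plate: I_cm = (1/12)M(a²+b²) = (1/12)(5.41)[(0.118)² + (0.441)²] = 0.093956 kg m^2; centre at d = 0.801 m, so the parallel axis theorem gives I = 0.093956 + (5.41)(0.801)² = 3.565 kg m^2.
Solid disk: I_cm = (1/2)MR² = (1/2)(3.02)(0.396)² = 0.23679 kg m^2; axis through the centre, so I = 0.23679 kg m^2.
Thin rod: I_cm = (1/12)ML² = (1/12)(2.43)(1.16)² = 0.27248 kg m^2; centre at d = 0.372 m, so the parallel axis theorem gives I = 0.27248 + (2.43)(0.372)² = 0.60876 kg m^2.
Total I = 3.565 + 0.23679 + 0.60876 = 4.4106 kg m^2.

4.41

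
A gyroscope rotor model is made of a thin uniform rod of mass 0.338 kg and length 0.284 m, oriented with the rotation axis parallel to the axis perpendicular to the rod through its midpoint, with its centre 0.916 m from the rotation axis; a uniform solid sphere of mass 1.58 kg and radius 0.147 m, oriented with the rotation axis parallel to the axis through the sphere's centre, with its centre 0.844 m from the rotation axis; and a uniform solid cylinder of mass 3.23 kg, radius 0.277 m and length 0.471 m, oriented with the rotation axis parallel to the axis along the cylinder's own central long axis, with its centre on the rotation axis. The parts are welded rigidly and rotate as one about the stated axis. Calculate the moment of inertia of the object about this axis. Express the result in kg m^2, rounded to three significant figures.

Thin rod: I_cm = (1/12)ML² = (1/12)(0.338)(0.284)² = 0.0022718 kg m^2; centre at d = 0.916 m, so I = I_cm + Md² gives I = 0.0022718 + (0.338)(0.916)² = 0.28587 kg m^2.
Solid sphere: I_cm = (2/5)MR² = (2/5)(1.58)(0.147)² = 0.013657 kg m^2; centre at d = 0.844 m, so I = I_cm + Md² gives I = 0.013657 + (1.58)(0.844)² = 1.1391 kg m^2.
Solid cylinder: I_cm = (1/2)MR² = (1/2)(3.23)(0.277)² = 0.12392 kg m^2; axis through the centre, so I = 0.12392 kg m^2.
Total I = 0.28587 + 1.1391 + 0.12392 = 1.5489 kg m^2.

1.55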